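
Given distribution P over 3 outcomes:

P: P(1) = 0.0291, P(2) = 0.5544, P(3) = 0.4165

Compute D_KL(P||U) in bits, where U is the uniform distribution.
0.4384 bits

U(i) = 1/3 for all i

D_KL(P||U) = Σ P(x) log₂(P(x) / (1/3))
           = Σ P(x) log₂(P(x)) + log₂(3)
           = log₂(3) - H(P)

H(P) = -Σ P(x) log₂(P(x)):
  -P(1)·log₂(P(1)) = -(0.0291)·log₂(0.0291) = 0.14849
  -P(2)·log₂(P(2)) = -(0.5544)·log₂(0.5544) = 0.47179
  -P(3)·log₂(P(3)) = -(0.4165)·log₂(0.4165) = 0.52629
H(P) = 0.14849 + 0.47179 + 0.52629 = 1.14657 bits

log₂(3) = 1.58496 bits

D_KL(P||U) = 1.58496 - 1.14657 = 0.43839 ≈ 0.4384 bits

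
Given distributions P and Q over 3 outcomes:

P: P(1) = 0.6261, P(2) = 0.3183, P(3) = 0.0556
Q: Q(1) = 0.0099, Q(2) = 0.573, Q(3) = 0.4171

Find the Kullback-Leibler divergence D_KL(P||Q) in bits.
3.3142 bits

D_KL(P||Q) = Σ P(x) log₂(P(x)/Q(x))

Computing term by term:
  P(1)·log₂(P(1)/Q(1)) = 0.6261·log₂(0.6261/0.0099) = 3.74584
  P(2)·log₂(P(2)/Q(2)) = 0.3183·log₂(0.3183/0.573) = -0.26997
  P(3)·log₂(P(3)/Q(3)) = 0.0556·log₂(0.0556/0.4171) = -0.16164

D_KL(P||Q) = 3.74584 - 0.26997 - 0.16164 = 3.31423 ≈ 3.3142 bits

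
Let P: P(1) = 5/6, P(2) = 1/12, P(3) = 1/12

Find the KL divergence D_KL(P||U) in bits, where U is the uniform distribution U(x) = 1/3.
0.7683 bits

U(i) = 1/3 for all i

D_KL(P||U) = Σ P(x) log₂(P(x) / (1/3))
           = Σ P(x) log₂(P(x)) + log₂(3)
           = log₂(3) - H(P)

H(P) = -Σ P(x) log₂(P(x)):
  -P(1)·log₂(P(1)) = -(5/6)·log₂(5/6) = 0.21920
  -P(2)·log₂(P(2)) = -(1/12)·log₂(1/12) = 0.29875
  -P(3)·log₂(P(3)) = -(1/12)·log₂(1/12) = 0.29875
H(P) = 0.21920 + 0.29875 + 0.29875 = 0.81670 bits

log₂(3) = 1.58496 bits

D_KL(P||U) = 1.58496 - 0.81670 = 0.76826 ≈ 0.7683 bits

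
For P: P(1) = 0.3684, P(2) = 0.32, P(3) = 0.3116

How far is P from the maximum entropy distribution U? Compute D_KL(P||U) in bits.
0.0040 bits

U(i) = 1/3 for all i

D_KL(P||U) = Σ P(x) log₂(P(x) / (1/3))
           = Σ P(x) log₂(P(x)) + log₂(3)
           = log₂(3) - H(P)

H(P) = -Σ P(x) log₂(P(x)):
  -P(1)·log₂(P(1)) = -(0.3684)·log₂(0.3684) = 0.53074
  -P(2)·log₂(P(2)) = -(0.32)·log₂(0.32) = 0.52603
  -P(3)·log₂(P(3)) = -(0.3116)·log₂(0.3116) = 0.52418
H(P) = 0.53074 + 0.52603 + 0.52418 = 1.58095 bits

log₂(3) = 1.58496 bits

D_KL(P||U) = 1.58496 - 1.58095 = 0.00401 ≈ 0.0040 bits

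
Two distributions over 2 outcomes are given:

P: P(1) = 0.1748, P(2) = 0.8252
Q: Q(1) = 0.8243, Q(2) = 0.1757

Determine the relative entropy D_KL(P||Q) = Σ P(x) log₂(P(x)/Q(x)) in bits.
1.4504 bits

D_KL(P||Q) = Σ P(x) log₂(P(x)/Q(x))

Computing term by term:
  P(1)·log₂(P(1)/Q(1)) = 0.1748·log₂(0.1748/0.8243) = -0.39111
  P(2)·log₂(P(2)/Q(2)) = 0.8252·log₂(0.8252/0.1757) = 1.84154

D_KL(P||Q) = -0.39111 + 1.84154 = 1.45043 ≈ 1.4504 bits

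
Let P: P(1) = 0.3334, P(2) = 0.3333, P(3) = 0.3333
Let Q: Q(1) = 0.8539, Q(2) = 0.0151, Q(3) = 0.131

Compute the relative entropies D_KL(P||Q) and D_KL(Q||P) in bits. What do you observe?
D_KL(P||Q) = 1.4846 bits, D_KL(Q||P) = 0.9147 bits. The two directions give different values (D_KL(P||Q) exceeds D_KL(Q||P) by 0.5699 bits): KL divergence is asymmetric.

D_KL(P||Q) = Σ P(x) log₂(P(x)/Q(x))

Computing term by term:
  P(1)·log₂(P(1)/Q(1)) = 0.3334·log₂(0.3334/0.8539) = -0.45236
  P(2)·log₂(P(2)/Q(2)) = 0.3333·log₂(0.3333/0.0151) = 1.48792
  P(3)·log₂(P(3)/Q(3)) = 0.3333·log₂(0.3333/0.131) = 0.44904

D_KL(P||Q) = -0.45236 + 1.48792 + 0.44904 = 1.48460 ≈ 1.4846 bits

D_KL(Q||P) = Σ Q(x) log₂(Q(x)/P(x))

Computing term by term:
  Q(1)·log₂(Q(1)/P(1)) = 0.8539·log₂(0.8539/0.3334) = 1.15858
  Q(2)·log₂(Q(2)/P(2)) = 0.0151·log₂(0.0151/0.3333) = -0.06741
  Q(3)·log₂(Q(3)/P(3)) = 0.131·log₂(0.131/0.3333) = -0.17649

D_KL(Q||P) = 1.15858 - 0.06741 - 0.17649 = 0.91468 ≈ 0.9147 bits

These are NOT equal (difference: 0.5699 bits). KL divergence is asymmetric: D_KL(P||Q) ≠ D_KL(Q||P) in general.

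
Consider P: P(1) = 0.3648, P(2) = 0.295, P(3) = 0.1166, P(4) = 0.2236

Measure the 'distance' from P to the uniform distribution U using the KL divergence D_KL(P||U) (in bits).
0.1050 bits

U(i) = 1/4 for all i

D_KL(P||U) = Σ P(x) log₂(P(x) / (1/4))
           = Σ P(x) log₂(P(x)) + log₂(4)
           = log₂(4) - H(P)

H(P) = -Σ P(x) log₂(P(x)):
  -P(1)·log₂(P(1)) = -(0.3648)·log₂(0.3648) = 0.53072
  -P(2)·log₂(P(2)) = -(0.295)·log₂(0.295) = 0.51956
  -P(3)·log₂(P(3)) = -(0.1166)·log₂(0.1166) = 0.36150
  -P(4)·log₂(P(4)) = -(0.2236)·log₂(0.2236) = 0.48320
H(P) = 0.53072 + 0.51956 + 0.36150 + 0.48320 = 1.89498 bits

log₂(4) = 2.00000 bits

D_KL(P||U) = 2.00000 - 1.89498 = 0.10502 ≈ 0.1050 bits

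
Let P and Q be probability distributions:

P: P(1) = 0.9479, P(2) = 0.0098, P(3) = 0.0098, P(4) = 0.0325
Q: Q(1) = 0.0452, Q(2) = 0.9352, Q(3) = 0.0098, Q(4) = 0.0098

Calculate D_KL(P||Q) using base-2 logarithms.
4.1534 bits

D_KL(P||Q) = Σ P(x) log₂(P(x)/Q(x))

Computing term by term:
  P(1)·log₂(P(1)/Q(1)) = 0.9479·log₂(0.9479/0.0452) = 4.16160
  P(2)·log₂(P(2)/Q(2)) = 0.0098·log₂(0.0098/0.9352) = -0.06445
  P(3)·log₂(P(3)/Q(3)) = 0.0098·log₂(0.0098/0.0098) = 0.00000
  P(4)·log₂(P(4)/Q(4)) = 0.0325·log₂(0.0325/0.0098) = 0.05621

D_KL(P||Q) = 4.16160 - 0.06445 + 0.00000 + 0.05621 = 4.15336 ≈ 4.1534 bits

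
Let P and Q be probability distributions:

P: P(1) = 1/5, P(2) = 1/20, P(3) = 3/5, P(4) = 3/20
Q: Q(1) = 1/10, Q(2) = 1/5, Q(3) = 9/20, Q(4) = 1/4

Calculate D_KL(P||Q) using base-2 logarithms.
0.2385 bits

D_KL(P||Q) = Σ P(x) log₂(P(x)/Q(x))

Computing term by term:
  P(1)·log₂(P(1)/Q(1)) = (1/5)·log₂((1/5)/(1/10)) = 0.20000
  P(2)·log₂(P(2)/Q(2)) = (1/20)·log₂((1/20)/(1/5)) = -0.10000
  P(3)·log₂(P(3)/Q(3)) = (3/5)·log₂((3/5)/(9/20)) = 0.24902
  P(4)·log₂(P(4)/Q(4)) = (3/20)·log₂((3/20)/(1/4)) = -0.11054

D_KL(P||Q) = 0.20000 - 0.10000 + 0.24902 - 0.11054 = 0.23848 ≈ 0.2385 bits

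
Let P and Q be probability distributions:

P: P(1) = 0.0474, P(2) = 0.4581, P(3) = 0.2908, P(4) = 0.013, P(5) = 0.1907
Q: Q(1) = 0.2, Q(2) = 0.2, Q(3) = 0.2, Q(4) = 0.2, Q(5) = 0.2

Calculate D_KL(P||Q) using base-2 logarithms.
0.5420 bits

D_KL(P||Q) = Σ P(x) log₂(P(x)/Q(x))

Computing term by term:
  P(1)·log₂(P(1)/Q(1)) = 0.0474·log₂(0.0474/0.2) = -0.09845
  P(2)·log₂(P(2)/Q(2)) = 0.4581·log₂(0.4581/0.2) = 0.54773
  P(3)·log₂(P(3)/Q(3)) = 0.2908·log₂(0.2908/0.2) = 0.15704
  P(4)·log₂(P(4)/Q(4)) = 0.013·log₂(0.013/0.2) = -0.05126
  P(5)·log₂(P(5)/Q(5)) = 0.1907·log₂(0.1907/0.2) = -0.01310

D_KL(P||Q) = -0.09845 + 0.54773 + 0.15704 - 0.05126 - 0.01310 = 0.54196 ≈ 0.5420 bits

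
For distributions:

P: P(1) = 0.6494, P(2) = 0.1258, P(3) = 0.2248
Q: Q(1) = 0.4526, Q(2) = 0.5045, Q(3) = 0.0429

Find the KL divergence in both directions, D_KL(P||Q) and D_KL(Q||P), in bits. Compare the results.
D_KL(P||Q) = 0.6234 bits, D_KL(Q||P) = 0.6726 bits. D_KL(Q||P) is larger than D_KL(P||Q) by 0.0492 bits; the two directions differ.

D_KL(P||Q) = Σ P(x) log₂(P(x)/Q(x))

Computing term by term:
  P(1)·log₂(P(1)/Q(1)) = 0.6494·log₂(0.6494/0.4526) = 0.33825
  P(2)·log₂(P(2)/Q(2)) = 0.1258·log₂(0.1258/0.5045) = -0.25207
  P(3)·log₂(P(3)/Q(3)) = 0.2248·log₂(0.2248/0.0429) = 0.53718

D_KL(P||Q) = 0.33825 - 0.25207 + 0.53718 = 0.62336 ≈ 0.6234 bits

D_KL(Q||P) = Σ Q(x) log₂(Q(x)/P(x))

Computing term by term:
  Q(1)·log₂(Q(1)/P(1)) = 0.4526·log₂(0.4526/0.6494) = -0.23575
  Q(2)·log₂(Q(2)/P(2)) = 0.5045·log₂(0.5045/0.1258) = 1.01088
  Q(3)·log₂(Q(3)/P(3)) = 0.0429·log₂(0.0429/0.2248) = -0.10251

D_KL(Q||P) = -0.23575 + 1.01088 - 0.10251 = 0.67262 ≈ 0.6726 bits

These are NOT equal (difference: 0.0492 bits). KL divergence is asymmetric: D_KL(P||Q) ≠ D_KL(Q||P) in general.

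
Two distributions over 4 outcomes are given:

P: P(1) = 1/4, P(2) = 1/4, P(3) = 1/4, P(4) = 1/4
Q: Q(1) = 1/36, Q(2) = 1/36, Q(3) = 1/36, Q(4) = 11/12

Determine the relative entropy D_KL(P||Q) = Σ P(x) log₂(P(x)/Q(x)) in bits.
1.9088 bits

D_KL(P||Q) = Σ P(x) log₂(P(x)/Q(x))

Computing term by term:
  P(1)·log₂(P(1)/Q(1)) = (1/4)·log₂((1/4)/(1/36)) = 0.79248
  P(2)·log₂(P(2)/Q(2)) = (1/4)·log₂((1/4)/(1/36)) = 0.79248
  P(3)·log₂(P(3)/Q(3)) = (1/4)·log₂((1/4)/(1/36)) = 0.79248
  P(4)·log₂(P(4)/Q(4)) = (1/4)·log₂((1/4)/(11/12)) = -0.46862

D_KL(P||Q) = 0.79248 + 0.79248 + 0.79248 - 0.46862 = 1.90882 ≈ 1.9088 bits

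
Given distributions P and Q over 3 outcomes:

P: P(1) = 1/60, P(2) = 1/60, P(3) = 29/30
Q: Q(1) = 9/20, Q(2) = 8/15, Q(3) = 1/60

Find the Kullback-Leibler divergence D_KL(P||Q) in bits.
5.5001 bits

D_KL(P||Q) = Σ P(x) log₂(P(x)/Q(x))

Computing term by term:
  P(1)·log₂(P(1)/Q(1)) = (1/60)·log₂((1/60)/(9/20)) = -0.07925
  P(2)·log₂(P(2)/Q(2)) = (1/60)·log₂((1/60)/(8/15)) = -0.08333
  P(3)·log₂(P(3)/Q(3)) = (29/30)·log₂((29/30)/(1/60)) = 5.66271

D_KL(P||Q) = -0.07925 - 0.08333 + 5.66271 = 5.50013 ≈ 5.5001 bits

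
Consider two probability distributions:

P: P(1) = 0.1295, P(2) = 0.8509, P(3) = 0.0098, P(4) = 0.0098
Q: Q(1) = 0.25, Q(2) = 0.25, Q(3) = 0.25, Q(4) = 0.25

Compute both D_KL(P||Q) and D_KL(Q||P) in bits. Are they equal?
D_KL(P||Q) = 1.2891 bits, D_KL(Q||P) = 2.1320 bits. No, they are not equal.

D_KL(P||Q) = Σ P(x) log₂(P(x)/Q(x))

Computing term by term:
  P(1)·log₂(P(1)/Q(1)) = 0.1295·log₂(0.1295/0.25) = -0.12289
  P(2)·log₂(P(2)/Q(2)) = 0.8509·log₂(0.8509/0.25) = 1.50359
  P(3)·log₂(P(3)/Q(3)) = 0.0098·log₂(0.0098/0.25) = -0.04580
  P(4)·log₂(P(4)/Q(4)) = 0.0098·log₂(0.0098/0.25) = -0.04580

D_KL(P||Q) = -0.12289 + 1.50359 - 0.04580 - 0.04580 = 1.28910 ≈ 1.2891 bits

D_KL(Q||P) = Σ Q(x) log₂(Q(x)/P(x))

Computing term by term:
  Q(1)·log₂(Q(1)/P(1)) = 0.25·log₂(0.25/0.1295) = 0.23724
  Q(2)·log₂(Q(2)/P(2)) = 0.25·log₂(0.25/0.8509) = -0.44177
  Q(3)·log₂(Q(3)/P(3)) = 0.25·log₂(0.25/0.0098) = 1.16825
  Q(4)·log₂(Q(4)/P(4)) = 0.25·log₂(0.25/0.0098) = 1.16825

D_KL(Q||P) = 0.23724 - 0.44177 + 1.16825 + 1.16825 = 2.13197 ≈ 2.1320 bits

These are NOT equal (difference: 0.8429 bits). KL divergence is asymmetric: D_KL(P||Q) ≠ D_KL(Q||P) in general.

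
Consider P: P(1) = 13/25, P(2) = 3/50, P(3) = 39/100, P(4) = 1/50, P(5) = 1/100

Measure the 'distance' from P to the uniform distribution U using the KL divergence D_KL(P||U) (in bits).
0.8787 bits

U(i) = 1/5 for all i

D_KL(P||U) = Σ P(x) log₂(P(x) / (1/5))
           = Σ P(x) log₂(P(x)) + log₂(5)
           = log₂(5) - H(P)

H(P) = -Σ P(x) log₂(P(x)):
  -P(1)·log₂(P(1)) = -(13/25)·log₂(13/25) = 0.49058
  -P(2)·log₂(P(2)) = -(3/50)·log₂(3/50) = 0.24353
  -P(3)·log₂(P(3)) = -(39/100)·log₂(39/100) = 0.52980
  -P(4)·log₂(P(4)) = -(1/50)·log₂(1/50) = 0.11288
  -P(5)·log₂(P(5)) = -(1/100)·log₂(1/100) = 0.06644
H(P) = 0.49058 + 0.24353 + 0.52980 + 0.11288 + 0.06644 = 1.44323 bits

log₂(5) = 2.32193 bits

D_KL(P||U) = 2.32193 - 1.44323 = 0.87870 ≈ 0.8787 bits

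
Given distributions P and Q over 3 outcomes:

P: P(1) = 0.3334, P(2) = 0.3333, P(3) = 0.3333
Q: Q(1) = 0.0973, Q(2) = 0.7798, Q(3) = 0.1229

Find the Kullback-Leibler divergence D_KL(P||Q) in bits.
0.6634 bits

D_KL(P||Q) = Σ P(x) log₂(P(x)/Q(x))

Computing term by term:
  P(1)·log₂(P(1)/Q(1)) = 0.3334·log₂(0.3334/0.0973) = 0.59237
  P(2)·log₂(P(2)/Q(2)) = 0.3333·log₂(0.3333/0.7798) = -0.40872
  P(3)·log₂(P(3)/Q(3)) = 0.3333·log₂(0.3333/0.1229) = 0.47973

D_KL(P||Q) = 0.59237 - 0.40872 + 0.47973 = 0.66338 ≈ 0.6634 bits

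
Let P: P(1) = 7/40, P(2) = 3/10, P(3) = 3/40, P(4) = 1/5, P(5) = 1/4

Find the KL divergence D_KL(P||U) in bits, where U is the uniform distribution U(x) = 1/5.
0.1161 bits

U(i) = 1/5 for all i

D_KL(P||U) = Σ P(x) log₂(P(x) / (1/5))
           = Σ P(x) log₂(P(x)) + log₂(5)
           = log₂(5) - H(P)

H(P) = -Σ P(x) log₂(P(x)):
  -P(1)·log₂(P(1)) = -(7/40)·log₂(7/40) = 0.44005
  -P(2)·log₂(P(2)) = -(3/10)·log₂(3/10) = 0.52109
  -P(3)·log₂(P(3)) = -(3/40)·log₂(3/40) = 0.28027
  -P(4)·log₂(P(4)) = -(1/5)·log₂(1/5) = 0.46439
  -P(5)·log₂(P(5)) = -(1/4)·log₂(1/4) = 0.50000
H(P) = 0.44005 + 0.52109 + 0.28027 + 0.46439 + 0.50000 = 2.20580 bits

log₂(5) = 2.32193 bits

D_KL(P||U) = 2.32193 - 2.20580 = 0.11613 ≈ 0.1161 bits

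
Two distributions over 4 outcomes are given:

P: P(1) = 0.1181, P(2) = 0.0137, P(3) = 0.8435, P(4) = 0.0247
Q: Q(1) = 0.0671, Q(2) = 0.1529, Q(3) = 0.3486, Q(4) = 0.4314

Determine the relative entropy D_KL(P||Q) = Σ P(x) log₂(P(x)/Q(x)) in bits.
1.0220 bits

D_KL(P||Q) = Σ P(x) log₂(P(x)/Q(x))

Computing term by term:
  P(1)·log₂(P(1)/Q(1)) = 0.1181·log₂(0.1181/0.0671) = 0.09633
  P(2)·log₂(P(2)/Q(2)) = 0.0137·log₂(0.0137/0.1529) = -0.04768
  P(3)·log₂(P(3)/Q(3)) = 0.8435·log₂(0.8435/0.3486) = 1.07531
  P(4)·log₂(P(4)/Q(4)) = 0.0247·log₂(0.0247/0.4314) = -0.10192

D_KL(P||Q) = 0.09633 - 0.04768 + 1.07531 - 0.10192 = 1.02204 ≈ 1.0220 bits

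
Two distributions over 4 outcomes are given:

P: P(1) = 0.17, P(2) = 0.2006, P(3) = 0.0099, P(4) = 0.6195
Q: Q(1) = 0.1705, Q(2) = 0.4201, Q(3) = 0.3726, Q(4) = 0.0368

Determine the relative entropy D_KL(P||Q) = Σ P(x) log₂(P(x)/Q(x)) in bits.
2.2570 bits

D_KL(P||Q) = Σ P(x) log₂(P(x)/Q(x))

Computing term by term:
  P(1)·log₂(P(1)/Q(1)) = 0.17·log₂(0.17/0.1705) = -0.00072
  P(2)·log₂(P(2)/Q(2)) = 0.2006·log₂(0.2006/0.4201) = -0.21392
  P(3)·log₂(P(3)/Q(3)) = 0.0099·log₂(0.0099/0.3726) = -0.05182
  P(4)·log₂(P(4)/Q(4)) = 0.6195·log₂(0.6195/0.0368) = 2.52343

D_KL(P||Q) = -0.00072 - 0.21392 - 0.05182 + 2.52343 = 2.25697 ≈ 2.2570 bits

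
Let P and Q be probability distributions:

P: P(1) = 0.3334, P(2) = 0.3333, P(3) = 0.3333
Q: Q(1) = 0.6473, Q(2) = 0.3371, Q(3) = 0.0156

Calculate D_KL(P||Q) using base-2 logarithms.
1.1477 bits

D_KL(P||Q) = Σ P(x) log₂(P(x)/Q(x))

Computing term by term:
  P(1)·log₂(P(1)/Q(1)) = 0.3334·log₂(0.3334/0.6473) = -0.31912
  P(2)·log₂(P(2)/Q(2)) = 0.3333·log₂(0.3333/0.3371) = -0.00545
  P(3)·log₂(P(3)/Q(3)) = 0.3333·log₂(0.3333/0.0156) = 1.47225

D_KL(P||Q) = -0.31912 - 0.00545 + 1.47225 = 1.14768 ≈ 1.1477 bits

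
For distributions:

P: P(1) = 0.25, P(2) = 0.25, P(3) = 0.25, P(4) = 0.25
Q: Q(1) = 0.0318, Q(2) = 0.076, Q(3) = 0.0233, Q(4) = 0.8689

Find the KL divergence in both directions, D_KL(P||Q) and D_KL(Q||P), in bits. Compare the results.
D_KL(P||Q) = 1.5797 bits, D_KL(Q||P) = 1.2567 bits. D_KL(P||Q) is larger than D_KL(Q||P) by 0.3230 bits; the two directions differ.

D_KL(P||Q) = Σ P(x) log₂(P(x)/Q(x))

Computing term by term:
  P(1)·log₂(P(1)/Q(1)) = 0.25·log₂(0.25/0.0318) = 0.74371
  P(2)·log₂(P(2)/Q(2)) = 0.25·log₂(0.25/0.076) = 0.42946
  P(3)·log₂(P(3)/Q(3)) = 0.25·log₂(0.25/0.0233) = 0.85588
  P(4)·log₂(P(4)/Q(4)) = 0.25·log₂(0.25/0.8689) = -0.44932

D_KL(P||Q) = 0.74371 + 0.42946 + 0.85588 - 0.44932 = 1.57973 ≈ 1.5797 bits

D_KL(Q||P) = Σ Q(x) log₂(Q(x)/P(x))

Computing term by term:
  Q(1)·log₂(Q(1)/P(1)) = 0.0318·log₂(0.0318/0.25) = -0.09460
  Q(2)·log₂(Q(2)/P(2)) = 0.076·log₂(0.076/0.25) = -0.13056
  Q(3)·log₂(Q(3)/P(3)) = 0.0233·log₂(0.0233/0.25) = -0.07977
  Q(4)·log₂(Q(4)/P(4)) = 0.8689·log₂(0.8689/0.25) = 1.56164

D_KL(Q||P) = -0.09460 - 0.13056 - 0.07977 + 1.56164 = 1.25671 ≈ 1.2567 bits

These are NOT equal (difference: 0.3230 bits). KL divergence is asymmetric: D_KL(P||Q) ≠ D_KL(Q||P) in general.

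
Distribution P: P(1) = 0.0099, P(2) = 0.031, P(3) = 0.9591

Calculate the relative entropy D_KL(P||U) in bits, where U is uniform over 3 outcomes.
1.3059 bits

U(i) = 1/3 for all i

D_KL(P||U) = Σ P(x) log₂(P(x) / (1/3))
           = Σ P(x) log₂(P(x)) + log₂(3)
           = log₂(3) - H(P)

H(P) = -Σ P(x) log₂(P(x)):
  -P(1)·log₂(P(1)) = -(0.0099)·log₂(0.0099) = 0.06592
  -P(2)·log₂(P(2)) = -(0.031)·log₂(0.031) = 0.15536
  -P(3)·log₂(P(3)) = -(0.9591)·log₂(0.9591) = 0.05778
H(P) = 0.06592 + 0.15536 + 0.05778 = 0.27906 bits

log₂(3) = 1.58496 bits

D_KL(P||U) = 1.58496 - 0.27906 = 1.30590 ≈ 1.3059 bits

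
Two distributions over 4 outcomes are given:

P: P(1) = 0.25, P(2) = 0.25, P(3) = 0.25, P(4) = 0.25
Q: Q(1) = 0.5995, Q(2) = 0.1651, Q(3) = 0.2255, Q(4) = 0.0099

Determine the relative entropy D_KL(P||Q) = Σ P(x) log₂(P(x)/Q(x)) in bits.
1.0360 bits

D_KL(P||Q) = Σ P(x) log₂(P(x)/Q(x))

Computing term by term:
  P(1)·log₂(P(1)/Q(1)) = 0.25·log₂(0.25/0.5995) = -0.31546
  P(2)·log₂(P(2)/Q(2)) = 0.25·log₂(0.25/0.1651) = 0.14965
  P(3)·log₂(P(3)/Q(3)) = 0.25·log₂(0.25/0.2255) = 0.03720
  P(4)·log₂(P(4)/Q(4)) = 0.25·log₂(0.25/0.0099) = 1.16459

D_KL(P||Q) = -0.31546 + 0.14965 + 0.03720 + 1.16459 = 1.03598 ≈ 1.0360 bits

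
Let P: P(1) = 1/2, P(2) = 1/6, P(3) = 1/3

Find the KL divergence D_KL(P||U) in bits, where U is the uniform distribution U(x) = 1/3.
0.1258 bits

U(i) = 1/3 for all i

D_KL(P||U) = Σ P(x) log₂(P(x) / (1/3))
           = Σ P(x) log₂(P(x)) + log₂(3)
           = log₂(3) - H(P)

H(P) = -Σ P(x) log₂(P(x)):
  -P(1)·log₂(P(1)) = -(1/2)·log₂(1/2) = 0.50000
  -P(2)·log₂(P(2)) = -(1/6)·log₂(1/6) = 0.43083
  -P(3)·log₂(P(3)) = -(1/3)·log₂(1/3) = 0.52832
H(P) = 0.50000 + 0.43083 + 0.52832 = 1.45915 bits

log₂(3) = 1.58496 bits

D_KL(P||U) = 1.58496 - 1.45915 = 0.12581 ≈ 0.1258 bits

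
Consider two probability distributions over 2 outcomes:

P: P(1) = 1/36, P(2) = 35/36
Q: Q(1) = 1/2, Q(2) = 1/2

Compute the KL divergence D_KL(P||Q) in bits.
0.8169 bits

D_KL(P||Q) = Σ P(x) log₂(P(x)/Q(x))

Computing term by term:
  P(1)·log₂(P(1)/Q(1)) = (1/36)·log₂((1/36)/(1/2)) = -0.11583
  P(2)·log₂(P(2)/Q(2)) = (35/36)·log₂((35/36)/(1/2)) = 0.93271

D_KL(P||Q) = -0.11583 + 0.93271 = 0.81688 ≈ 0.8169 bits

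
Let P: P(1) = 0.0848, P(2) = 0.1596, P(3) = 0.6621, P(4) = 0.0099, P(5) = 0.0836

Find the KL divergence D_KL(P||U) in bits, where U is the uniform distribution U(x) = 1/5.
0.8384 bits

U(i) = 1/5 for all i

D_KL(P||U) = Σ P(x) log₂(P(x) / (1/5))
           = Σ P(x) log₂(P(x)) + log₂(5)
           = log₂(5) - H(P)

H(P) = -Σ P(x) log₂(P(x)):
  -P(1)·log₂(P(1)) = -(0.0848)·log₂(0.0848) = 0.30187
  -P(2)·log₂(P(2)) = -(0.1596)·log₂(0.1596) = 0.42254
  -P(3)·log₂(P(3)) = -(0.6621)·log₂(0.6621) = 0.39387
  -P(4)·log₂(P(4)) = -(0.0099)·log₂(0.0099) = 0.06592
  -P(5)·log₂(P(5)) = -(0.0836)·log₂(0.0836) = 0.29932
H(P) = 0.30187 + 0.42254 + 0.39387 + 0.06592 + 0.29932 = 1.48352 bits

log₂(5) = 2.32193 bits

D_KL(P||U) = 2.32193 - 1.48352 = 0.83841 ≈ 0.8384 bits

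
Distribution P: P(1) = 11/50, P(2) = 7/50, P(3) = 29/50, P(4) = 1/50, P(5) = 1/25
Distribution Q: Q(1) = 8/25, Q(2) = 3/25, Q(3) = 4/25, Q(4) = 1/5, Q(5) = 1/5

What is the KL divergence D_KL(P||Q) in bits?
0.8305 bits

D_KL(P||Q) = Σ P(x) log₂(P(x)/Q(x))

Computing term by term:
  P(1)·log₂(P(1)/Q(1)) = (11/50)·log₂((11/50)/(8/25)) = -0.11893
  P(2)·log₂(P(2)/Q(2)) = (7/50)·log₂((7/50)/(3/25)) = 0.03113
  P(3)·log₂(P(3)/Q(3)) = (29/50)·log₂((29/50)/(4/25)) = 1.07763
  P(4)·log₂(P(4)/Q(4)) = (1/50)·log₂((1/50)/(1/5)) = -0.06644
  P(5)·log₂(P(5)/Q(5)) = (1/25)·log₂((1/25)/(1/5)) = -0.09288

D_KL(P||Q) = -0.11893 + 0.03113 + 1.07763 - 0.06644 - 0.09288 = 0.83051 ≈ 0.8305 bits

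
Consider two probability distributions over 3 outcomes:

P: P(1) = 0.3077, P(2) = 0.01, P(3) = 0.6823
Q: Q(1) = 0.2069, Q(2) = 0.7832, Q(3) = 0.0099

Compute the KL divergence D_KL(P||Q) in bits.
4.2800 bits

D_KL(P||Q) = Σ P(x) log₂(P(x)/Q(x))

Computing term by term:
  P(1)·log₂(P(1)/Q(1)) = 0.3077·log₂(0.3077/0.2069) = 0.17619
  P(2)·log₂(P(2)/Q(2)) = 0.01·log₂(0.01/0.7832) = -0.06291
  P(3)·log₂(P(3)/Q(3)) = 0.6823·log₂(0.6823/0.0099) = 4.16669

D_KL(P||Q) = 0.17619 - 0.06291 + 4.16669 = 4.27997 ≈ 4.2800 bits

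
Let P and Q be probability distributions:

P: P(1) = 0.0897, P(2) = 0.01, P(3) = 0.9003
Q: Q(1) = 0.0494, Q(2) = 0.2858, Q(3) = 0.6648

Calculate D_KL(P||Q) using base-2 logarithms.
0.4227 bits

D_KL(P||Q) = Σ P(x) log₂(P(x)/Q(x))

Computing term by term:
  P(1)·log₂(P(1)/Q(1)) = 0.0897·log₂(0.0897/0.0494) = 0.07720
  P(2)·log₂(P(2)/Q(2)) = 0.01·log₂(0.01/0.2858) = -0.04837
  P(3)·log₂(P(3)/Q(3)) = 0.9003·log₂(0.9003/0.6648) = 0.39387

D_KL(P||Q) = 0.07720 - 0.04837 + 0.39387 = 0.42270 ≈ 0.4227 bits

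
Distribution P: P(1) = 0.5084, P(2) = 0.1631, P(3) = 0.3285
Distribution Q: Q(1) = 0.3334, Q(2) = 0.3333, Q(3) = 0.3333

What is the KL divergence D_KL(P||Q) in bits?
0.1344 bits

D_KL(P||Q) = Σ P(x) log₂(P(x)/Q(x))

Computing term by term:
  P(1)·log₂(P(1)/Q(1)) = 0.5084·log₂(0.5084/0.3334) = 0.30947
  P(2)·log₂(P(2)/Q(2)) = 0.1631·log₂(0.1631/0.3333) = -0.16817
  P(3)·log₂(P(3)/Q(3)) = 0.3285·log₂(0.3285/0.3333) = -0.00687

D_KL(P||Q) = 0.30947 - 0.16817 - 0.00687 = 0.13443 ≈ 0.1344 bits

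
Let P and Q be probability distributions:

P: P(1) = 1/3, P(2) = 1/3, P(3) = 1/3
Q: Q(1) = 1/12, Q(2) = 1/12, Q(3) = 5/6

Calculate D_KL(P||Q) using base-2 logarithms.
0.8927 bits

D_KL(P||Q) = Σ P(x) log₂(P(x)/Q(x))

Computing term by term:
  P(1)·log₂(P(1)/Q(1)) = (1/3)·log₂((1/3)/(1/12)) = 0.66667
  P(2)·log₂(P(2)/Q(2)) = (1/3)·log₂((1/3)/(1/12)) = 0.66667
  P(3)·log₂(P(3)/Q(3)) = (1/3)·log₂((1/3)/(5/6)) = -0.44064

D_KL(P||Q) = 0.66667 + 0.66667 - 0.44064 = 0.89270 ≈ 0.8927 bits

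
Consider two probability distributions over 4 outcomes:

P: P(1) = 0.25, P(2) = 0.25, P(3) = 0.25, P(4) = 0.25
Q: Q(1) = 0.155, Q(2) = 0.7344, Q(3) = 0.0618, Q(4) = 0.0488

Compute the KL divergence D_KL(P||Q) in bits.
0.8771 bits

D_KL(P||Q) = Σ P(x) log₂(P(x)/Q(x))

Computing term by term:
  P(1)·log₂(P(1)/Q(1)) = 0.25·log₂(0.25/0.155) = 0.17241
  P(2)·log₂(P(2)/Q(2)) = 0.25·log₂(0.25/0.7344) = -0.38866
  P(3)·log₂(P(3)/Q(3)) = 0.25·log₂(0.25/0.0618) = 0.50406
  P(4)·log₂(P(4)/Q(4)) = 0.25·log₂(0.25/0.0488) = 0.58924

D_KL(P||Q) = 0.17241 - 0.38866 + 0.50406 + 0.58924 = 0.87705 ≈ 0.8771 bits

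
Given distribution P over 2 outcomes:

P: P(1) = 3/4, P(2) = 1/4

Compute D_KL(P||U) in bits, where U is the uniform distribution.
0.1887 bits

U(i) = 1/2 for all i

D_KL(P||U) = Σ P(x) log₂(P(x) / (1/2))
           = Σ P(x) log₂(P(x)) + log₂(2)
           = log₂(2) - H(P)

H(P) = -Σ P(x) log₂(P(x)):
  -P(1)·log₂(P(1)) = -(3/4)·log₂(3/4) = 0.31128
  -P(2)·log₂(P(2)) = -(1/4)·log₂(1/4) = 0.50000
H(P) = 0.31128 + 0.50000 = 0.81128 bits

log₂(2) = 1.00000 bits

D_KL(P||U) = 1.00000 - 0.81128 = 0.18872 ≈ 0.1887 bits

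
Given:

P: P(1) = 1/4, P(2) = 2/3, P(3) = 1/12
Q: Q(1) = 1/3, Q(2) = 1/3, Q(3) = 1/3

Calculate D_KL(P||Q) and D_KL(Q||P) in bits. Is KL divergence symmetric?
D_KL(P||Q) = 0.3962 bits, D_KL(Q||P) = 0.4717 bits. No, KL divergence is not symmetric.

D_KL(P||Q) = Σ P(x) log₂(P(x)/Q(x))

Computing term by term:
  P(1)·log₂(P(1)/Q(1)) = (1/4)·log₂((1/4)/(1/3)) = -0.10376
  P(2)·log₂(P(2)/Q(2)) = (2/3)·log₂((2/3)/(1/3)) = 0.66667
  P(3)·log₂(P(3)/Q(3)) = (1/12)·log₂((1/12)/(1/3)) = -0.16667

D_KL(P||Q) = -0.10376 + 0.66667 - 0.16667 = 0.39624 ≈ 0.3962 bits

D_KL(Q||P) = Σ Q(x) log₂(Q(x)/P(x))

Computing term by term:
  Q(1)·log₂(Q(1)/P(1)) = (1/3)·log₂((1/3)/(1/4)) = 0.13835
  Q(2)·log₂(Q(2)/P(2)) = (1/3)·log₂((1/3)/(2/3)) = -0.33333
  Q(3)·log₂(Q(3)/P(3)) = (1/3)·log₂((1/3)/(1/12)) = 0.66667

D_KL(Q||P) = 0.13835 - 0.33333 + 0.66667 = 0.47169 ≈ 0.4717 bits

These are NOT equal (difference: 0.0755 bits). KL divergence is asymmetric: D_KL(P||Q) ≠ D_KL(Q||P) in general.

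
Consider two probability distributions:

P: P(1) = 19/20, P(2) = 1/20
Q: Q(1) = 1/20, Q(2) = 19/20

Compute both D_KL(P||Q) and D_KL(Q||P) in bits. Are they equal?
D_KL(P||Q) = 3.8231 bits, D_KL(Q||P) = 3.8231 bits. Yes, in this case they are equal (although KL divergence is not symmetric in general).

D_KL(P||Q) = Σ P(x) log₂(P(x)/Q(x))

Computing term by term:
  P(1)·log₂(P(1)/Q(1)) = (19/20)·log₂((19/20)/(1/20)) = 4.03553
  P(2)·log₂(P(2)/Q(2)) = (1/20)·log₂((1/20)/(19/20)) = -0.21240

D_KL(P||Q) = 4.03553 - 0.21240 = 3.82313 ≈ 3.8231 bits

D_KL(Q||P) = Σ Q(x) log₂(Q(x)/P(x))

Computing term by term:
  Q(1)·log₂(Q(1)/P(1)) = (1/20)·log₂((1/20)/(19/20)) = -0.21240
  Q(2)·log₂(Q(2)/P(2)) = (19/20)·log₂((19/20)/(1/20)) = 4.03553

D_KL(Q||P) = -0.21240 + 4.03553 = 3.82313 ≈ 3.8231 bits

These ARE equal here. Q is P with outcomes relabeled (Q(1) = P(2), Q(2) = P(1)) by a relabeling that is its own inverse, so the two sums contain exactly the same terms in a different order. This is a special case — KL divergence is not symmetric in general: D_KL(P||Q) ≠ D_KL(Q||P) for most P, Q.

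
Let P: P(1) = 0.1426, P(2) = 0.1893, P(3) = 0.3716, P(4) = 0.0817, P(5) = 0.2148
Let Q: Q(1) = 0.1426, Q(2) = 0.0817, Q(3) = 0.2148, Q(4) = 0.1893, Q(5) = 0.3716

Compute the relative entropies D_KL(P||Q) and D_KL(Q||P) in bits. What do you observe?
D_KL(P||Q) = 0.2544 bits, D_KL(Q||P) = 0.2544 bits. The two directions give the same value here, because Q is a self-inverse relabeling of P; in general KL divergence is asymmetric.

D_KL(P||Q) = Σ P(x) log₂(P(x)/Q(x))

Computing term by term:
  P(1)·log₂(P(1)/Q(1)) = 0.1426·log₂(0.1426/0.1426) = 0.00000
  P(2)·log₂(P(2)/Q(2)) = 0.1893·log₂(0.1893/0.0817) = 0.22948
  P(3)·log₂(P(3)/Q(3)) = 0.3716·log₂(0.3716/0.2148) = 0.29385
  P(4)·log₂(P(4)/Q(4)) = 0.0817·log₂(0.0817/0.1893) = -0.09904
  P(5)·log₂(P(5)/Q(5)) = 0.2148·log₂(0.2148/0.3716) = -0.16985

D_KL(P||Q) = 0.00000 + 0.22948 + 0.29385 - 0.09904 - 0.16985 = 0.25444 ≈ 0.2544 bits

D_KL(Q||P) = Σ Q(x) log₂(Q(x)/P(x))

Computing term by term:
  Q(1)·log₂(Q(1)/P(1)) = 0.1426·log₂(0.1426/0.1426) = 0.00000
  Q(2)·log₂(Q(2)/P(2)) = 0.0817·log₂(0.0817/0.1893) = -0.09904
  Q(3)·log₂(Q(3)/P(3)) = 0.2148·log₂(0.2148/0.3716) = -0.16985
  Q(4)·log₂(Q(4)/P(4)) = 0.1893·log₂(0.1893/0.0817) = 0.22948
  Q(5)·log₂(Q(5)/P(5)) = 0.3716·log₂(0.3716/0.2148) = 0.29385

D_KL(Q||P) = 0.00000 - 0.09904 - 0.16985 + 0.22948 + 0.29385 = 0.25444 ≈ 0.2544 bits

These ARE equal here. Q is P with outcomes relabeled (Q(2) = P(4), Q(3) = P(5), Q(4) = P(2), Q(5) = P(3)) by a relabeling that is its own inverse, so the two sums contain exactly the same terms in a different order. This is a special case — KL divergence is not symmetric in general: D_KL(P||Q) ≠ D_KL(Q||P) for most P, Q.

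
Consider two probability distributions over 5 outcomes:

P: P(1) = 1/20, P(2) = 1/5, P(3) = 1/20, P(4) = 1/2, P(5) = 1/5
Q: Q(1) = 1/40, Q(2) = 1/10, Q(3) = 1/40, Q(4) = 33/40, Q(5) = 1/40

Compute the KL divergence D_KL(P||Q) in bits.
0.5388 bits

D_KL(P||Q) = Σ P(x) log₂(P(x)/Q(x))

Computing term by term:
  P(1)·log₂(P(1)/Q(1)) = (1/20)·log₂((1/20)/(1/40)) = 0.05000
  P(2)·log₂(P(2)/Q(2)) = (1/5)·log₂((1/5)/(1/10)) = 0.20000
  P(3)·log₂(P(3)/Q(3)) = (1/20)·log₂((1/20)/(1/40)) = 0.05000
  P(4)·log₂(P(4)/Q(4)) = (1/2)·log₂((1/2)/(33/40)) = -0.36123
  P(5)·log₂(P(5)/Q(5)) = (1/5)·log₂((1/5)/(1/40)) = 0.60000

D_KL(P||Q) = 0.05000 + 0.20000 + 0.05000 - 0.36123 + 0.60000 = 0.53877 ≈ 0.5388 bits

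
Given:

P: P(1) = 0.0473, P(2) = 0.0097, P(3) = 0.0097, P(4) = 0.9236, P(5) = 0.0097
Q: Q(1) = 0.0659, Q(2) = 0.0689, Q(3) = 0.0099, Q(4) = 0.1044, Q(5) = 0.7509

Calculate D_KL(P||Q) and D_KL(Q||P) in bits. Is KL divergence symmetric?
D_KL(P||Q) = 2.7936 bits, D_KL(Q||P) = 4.6099 bits. No, KL divergence is not symmetric.

D_KL(P||Q) = Σ P(x) log₂(P(x)/Q(x))

Computing term by term:
  P(1)·log₂(P(1)/Q(1)) = 0.0473·log₂(0.0473/0.0659) = -0.02263
  P(2)·log₂(P(2)/Q(2)) = 0.0097·log₂(0.0097/0.0689) = -0.02744
  P(3)·log₂(P(3)/Q(3)) = 0.0097·log₂(0.0097/0.0099) = -0.00029
  P(4)·log₂(P(4)/Q(4)) = 0.9236·log₂(0.9236/0.1044) = 2.90486
  P(5)·log₂(P(5)/Q(5)) = 0.0097·log₂(0.0097/0.7509) = -0.06086

D_KL(P||Q) = -0.02263 - 0.02744 - 0.00029 + 2.90486 - 0.06086 = 2.79364 ≈ 2.7936 bits

D_KL(Q||P) = Σ Q(x) log₂(Q(x)/P(x))

Computing term by term:
  Q(1)·log₂(Q(1)/P(1)) = 0.0659·log₂(0.0659/0.0473) = 0.03153
  Q(2)·log₂(Q(2)/P(2)) = 0.0689·log₂(0.0689/0.0097) = 0.19488
  Q(3)·log₂(Q(3)/P(3)) = 0.0099·log₂(0.0099/0.0097) = 0.00029
  Q(4)·log₂(Q(4)/P(4)) = 0.1044·log₂(0.1044/0.9236) = -0.32835
  Q(5)·log₂(Q(5)/P(5)) = 0.7509·log₂(0.7509/0.0097) = 4.71152

D_KL(Q||P) = 0.03153 + 0.19488 + 0.00029 - 0.32835 + 4.71152 = 4.60987 ≈ 4.6099 bits

These are NOT equal (difference: 1.8163 bits). KL divergence is asymmetric: D_KL(P||Q) ≠ D_KL(Q||P) in general.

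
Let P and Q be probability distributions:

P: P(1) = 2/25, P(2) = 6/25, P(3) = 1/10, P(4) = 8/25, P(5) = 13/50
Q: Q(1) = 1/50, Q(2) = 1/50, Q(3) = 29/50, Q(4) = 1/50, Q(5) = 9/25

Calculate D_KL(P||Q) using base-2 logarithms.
1.9247 bits

D_KL(P||Q) = Σ P(x) log₂(P(x)/Q(x))

Computing term by term:
  P(1)·log₂(P(1)/Q(1)) = (2/25)·log₂((2/25)/(1/50)) = 0.16000
  P(2)·log₂(P(2)/Q(2)) = (6/25)·log₂((6/25)/(1/50)) = 0.86039
  P(3)·log₂(P(3)/Q(3)) = (1/10)·log₂((1/10)/(29/50)) = -0.25361
  P(4)·log₂(P(4)/Q(4)) = (8/25)·log₂((8/25)/(1/50)) = 1.28000
  P(5)·log₂(P(5)/Q(5)) = (13/50)·log₂((13/50)/(9/25)) = -0.12207

D_KL(P||Q) = 0.16000 + 0.86039 - 0.25361 + 1.28000 - 0.12207 = 1.92471 ≈ 1.9247 bits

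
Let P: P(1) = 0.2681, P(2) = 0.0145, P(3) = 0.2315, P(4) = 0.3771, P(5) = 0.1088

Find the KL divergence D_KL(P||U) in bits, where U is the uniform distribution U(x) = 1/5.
0.3568 bits

U(i) = 1/5 for all i

D_KL(P||U) = Σ P(x) log₂(P(x) / (1/5))
           = Σ P(x) log₂(P(x)) + log₂(5)
           = log₂(5) - H(P)

H(P) = -Σ P(x) log₂(P(x)):
  -P(1)·log₂(P(1)) = -(0.2681)·log₂(0.2681) = 0.50916
  -P(2)·log₂(P(2)) = -(0.0145)·log₂(0.0145) = 0.08856
  -P(3)·log₂(P(3)) = -(0.2315)·log₂(0.2315) = 0.48868
  -P(4)·log₂(P(4)) = -(0.3771)·log₂(0.3771) = 0.53057
  -P(5)·log₂(P(5)) = -(0.1088)·log₂(0.1088) = 0.34819
H(P) = 0.50916 + 0.08856 + 0.48868 + 0.53057 + 0.34819 = 1.96516 bits

log₂(5) = 2.32193 bits

D_KL(P||U) = 2.32193 - 1.96516 = 0.35677 ≈ 0.3568 bits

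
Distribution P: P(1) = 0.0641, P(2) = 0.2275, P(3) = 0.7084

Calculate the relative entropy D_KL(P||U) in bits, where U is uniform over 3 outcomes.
0.4926 bits

U(i) = 1/3 for all i

D_KL(P||U) = Σ P(x) log₂(P(x) / (1/3))
           = Σ P(x) log₂(P(x)) + log₂(3)
           = log₂(3) - H(P)

H(P) = -Σ P(x) log₂(P(x)):
  -P(1)·log₂(P(1)) = -(0.0641)·log₂(0.0641) = 0.25406
  -P(2)·log₂(P(2)) = -(0.2275)·log₂(0.2275) = 0.48595
  -P(3)·log₂(P(3)) = -(0.7084)·log₂(0.7084) = 0.35233
H(P) = 0.25406 + 0.48595 + 0.35233 = 1.09234 bits

log₂(3) = 1.58496 bits

D_KL(P||U) = 1.58496 - 1.09234 = 0.49262 ≈ 0.4926 bits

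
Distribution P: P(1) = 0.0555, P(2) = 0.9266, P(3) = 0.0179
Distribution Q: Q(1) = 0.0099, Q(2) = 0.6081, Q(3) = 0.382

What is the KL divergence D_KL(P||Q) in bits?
0.6220 bits

D_KL(P||Q) = Σ P(x) log₂(P(x)/Q(x))

Computing term by term:
  P(1)·log₂(P(1)/Q(1)) = 0.0555·log₂(0.0555/0.0099) = 0.13803
  P(2)·log₂(P(2)/Q(2)) = 0.9266·log₂(0.9266/0.6081) = 0.56304
  P(3)·log₂(P(3)/Q(3)) = 0.0179·log₂(0.0179/0.382) = -0.07904

D_KL(P||Q) = 0.13803 + 0.56304 - 0.07904 = 0.62203 ≈ 0.6220 bits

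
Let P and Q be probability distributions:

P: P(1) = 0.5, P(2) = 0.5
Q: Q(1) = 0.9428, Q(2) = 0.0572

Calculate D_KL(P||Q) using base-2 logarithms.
1.1064 bits

D_KL(P||Q) = Σ P(x) log₂(P(x)/Q(x))

Computing term by term:
  P(1)·log₂(P(1)/Q(1)) = 0.5·log₂(0.5/0.9428) = -0.45751
  P(2)·log₂(P(2)/Q(2)) = 0.5·log₂(0.5/0.0572) = 1.56392

D_KL(P||Q) = -0.45751 + 1.56392 = 1.10641 ≈ 1.1064 bits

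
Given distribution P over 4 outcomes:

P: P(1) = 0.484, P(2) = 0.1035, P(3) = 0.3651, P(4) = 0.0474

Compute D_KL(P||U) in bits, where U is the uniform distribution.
0.4154 bits

U(i) = 1/4 for all i

D_KL(P||U) = Σ P(x) log₂(P(x) / (1/4))
           = Σ P(x) log₂(P(x)) + log₂(4)
           = log₂(4) - H(P)

H(P) = -Σ P(x) log₂(P(x)):
  -P(1)·log₂(P(1)) = -(0.484)·log₂(0.484) = 0.50671
  -P(2)·log₂(P(2)) = -(0.1035)·log₂(0.1035) = 0.33868
  -P(3)·log₂(P(3)) = -(0.3651)·log₂(0.3651) = 0.53072
  -P(4)·log₂(P(4)) = -(0.0474)·log₂(0.0474) = 0.20851
H(P) = 0.50671 + 0.33868 + 0.53072 + 0.20851 = 1.58462 bits

log₂(4) = 2.00000 bits

D_KL(P||U) = 2.00000 - 1.58462 = 0.41538 ≈ 0.4154 bits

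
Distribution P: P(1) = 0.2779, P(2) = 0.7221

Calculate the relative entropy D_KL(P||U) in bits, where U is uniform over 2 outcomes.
0.1474 bits

U(i) = 1/2 for all i

D_KL(P||U) = Σ P(x) log₂(P(x) / (1/2))
           = Σ P(x) log₂(P(x)) + log₂(2)
           = log₂(2) - H(P)

H(P) = -Σ P(x) log₂(P(x)):
  -P(1)·log₂(P(1)) = -(0.2779)·log₂(0.2779) = 0.51338
  -P(2)·log₂(P(2)) = -(0.7221)·log₂(0.7221) = 0.33919
H(P) = 0.51338 + 0.33919 = 0.85257 bits

log₂(2) = 1.00000 bits

D_KL(P||U) = 1.00000 - 0.85257 = 0.14743 ≈ 0.1474 bits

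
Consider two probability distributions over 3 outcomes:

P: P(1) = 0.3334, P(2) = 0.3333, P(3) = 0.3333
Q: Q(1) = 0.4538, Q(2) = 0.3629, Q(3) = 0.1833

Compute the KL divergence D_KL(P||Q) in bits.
0.0983 bits

D_KL(P||Q) = Σ P(x) log₂(P(x)/Q(x))

Computing term by term:
  P(1)·log₂(P(1)/Q(1)) = 0.3334·log₂(0.3334/0.4538) = -0.14830
  P(2)·log₂(P(2)/Q(2)) = 0.3333·log₂(0.3333/0.3629) = -0.04091
  P(3)·log₂(P(3)/Q(3)) = 0.3333·log₂(0.3333/0.1833) = 0.28751

D_KL(P||Q) = -0.14830 - 0.04091 + 0.28751 = 0.09830 ≈ 0.0983 bits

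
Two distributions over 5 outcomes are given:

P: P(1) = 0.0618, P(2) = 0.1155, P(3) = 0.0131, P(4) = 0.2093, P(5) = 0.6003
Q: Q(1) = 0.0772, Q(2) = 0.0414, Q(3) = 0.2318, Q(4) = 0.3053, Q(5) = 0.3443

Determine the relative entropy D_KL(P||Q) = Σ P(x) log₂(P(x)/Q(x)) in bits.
0.4643 bits

D_KL(P||Q) = Σ P(x) log₂(P(x)/Q(x))

Computing term by term:
  P(1)·log₂(P(1)/Q(1)) = 0.0618·log₂(0.0618/0.0772) = -0.01984
  P(2)·log₂(P(2)/Q(2)) = 0.1155·log₂(0.1155/0.0414) = 0.17096
  P(3)·log₂(P(3)/Q(3)) = 0.0131·log₂(0.0131/0.2318) = -0.05430
  P(4)·log₂(P(4)/Q(4)) = 0.2093·log₂(0.2093/0.3053) = -0.11400
  P(5)·log₂(P(5)/Q(5)) = 0.6003·log₂(0.6003/0.3443) = 0.48145

D_KL(P||Q) = -0.01984 + 0.17096 - 0.05430 - 0.11400 + 0.48145 = 0.46427 ≈ 0.4643 bits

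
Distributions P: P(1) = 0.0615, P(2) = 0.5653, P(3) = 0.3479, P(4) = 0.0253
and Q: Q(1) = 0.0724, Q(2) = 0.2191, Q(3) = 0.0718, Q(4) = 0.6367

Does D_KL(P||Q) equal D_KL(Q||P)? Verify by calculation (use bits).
D_KL(P||Q) = 1.4328 bits, D_KL(Q||P) = 2.5168 bits. No — D_KL(P||Q) ≠ D_KL(Q||P) for this pair.

D_KL(P||Q) = Σ P(x) log₂(P(x)/Q(x))

Computing term by term:
  P(1)·log₂(P(1)/Q(1)) = 0.0615·log₂(0.0615/0.0724) = -0.01448
  P(2)·log₂(P(2)/Q(2)) = 0.5653·log₂(0.5653/0.2191) = 0.77301
  P(3)·log₂(P(3)/Q(3)) = 0.3479·log₂(0.3479/0.0718) = 0.79204
  P(4)·log₂(P(4)/Q(4)) = 0.0253·log₂(0.0253/0.6367) = -0.11773

D_KL(P||Q) = -0.01448 + 0.77301 + 0.79204 - 0.11773 = 1.43284 ≈ 1.4328 bits

D_KL(Q||P) = Σ Q(x) log₂(Q(x)/P(x))

Computing term by term:
  Q(1)·log₂(Q(1)/P(1)) = 0.0724·log₂(0.0724/0.0615) = 0.01704
  Q(2)·log₂(Q(2)/P(2)) = 0.2191·log₂(0.2191/0.5653) = -0.29960
  Q(3)·log₂(Q(3)/P(3)) = 0.0718·log₂(0.0718/0.3479) = -0.16346
  Q(4)·log₂(Q(4)/P(4)) = 0.6367·log₂(0.6367/0.0253) = 2.96282

D_KL(Q||P) = 0.01704 - 0.29960 - 0.16346 + 2.96282 = 2.51680 ≈ 2.5168 bits

These are NOT equal (difference: 1.0840 bits). KL divergence is asymmetric: D_KL(P||Q) ≠ D_KL(Q||P) in general.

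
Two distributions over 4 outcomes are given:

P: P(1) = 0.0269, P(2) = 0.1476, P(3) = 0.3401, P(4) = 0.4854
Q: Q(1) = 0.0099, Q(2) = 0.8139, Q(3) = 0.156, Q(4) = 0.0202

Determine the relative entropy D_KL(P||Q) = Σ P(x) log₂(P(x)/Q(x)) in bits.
2.2841 bits

D_KL(P||Q) = Σ P(x) log₂(P(x)/Q(x))

Computing term by term:
  P(1)·log₂(P(1)/Q(1)) = 0.0269·log₂(0.0269/0.0099) = 0.03879
  P(2)·log₂(P(2)/Q(2)) = 0.1476·log₂(0.1476/0.8139) = -0.36356
  P(3)·log₂(P(3)/Q(3)) = 0.3401·log₂(0.3401/0.156) = 0.38241
  P(4)·log₂(P(4)/Q(4)) = 0.4854·log₂(0.4854/0.0202) = 2.22641

D_KL(P||Q) = 0.03879 - 0.36356 + 0.38241 + 2.22641 = 2.28405 ≈ 2.2841 bits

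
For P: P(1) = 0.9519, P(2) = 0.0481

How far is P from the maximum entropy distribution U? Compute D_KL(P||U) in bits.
0.7217 bits

U(i) = 1/2 for all i

D_KL(P||U) = Σ P(x) log₂(P(x) / (1/2))
           = Σ P(x) log₂(P(x)) + log₂(2)
           = log₂(2) - H(P)

H(P) = -Σ P(x) log₂(P(x)):
  -P(1)·log₂(P(1)) = -(0.9519)·log₂(0.9519) = 0.06770
  -P(2)·log₂(P(2)) = -(0.0481)·log₂(0.0481) = 0.21057
H(P) = 0.06770 + 0.21057 = 0.27827 bits

log₂(2) = 1.00000 bits

D_KL(P||U) = 1.00000 - 0.27827 = 0.72173 ≈ 0.7217 bits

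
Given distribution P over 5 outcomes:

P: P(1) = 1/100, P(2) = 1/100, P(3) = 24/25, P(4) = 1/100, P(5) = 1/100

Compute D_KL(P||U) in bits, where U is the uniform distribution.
1.9996 bits

U(i) = 1/5 for all i

D_KL(P||U) = Σ P(x) log₂(P(x) / (1/5))
           = Σ P(x) log₂(P(x)) + log₂(5)
           = log₂(5) - H(P)

H(P) = -Σ P(x) log₂(P(x)):
  -P(1)·log₂(P(1)) = -(1/100)·log₂(1/100) = 0.06644
  -P(2)·log₂(P(2)) = -(1/100)·log₂(1/100) = 0.06644
  -P(3)·log₂(P(3)) = -(24/25)·log₂(24/25) = 0.05654
  -P(4)·log₂(P(4)) = -(1/100)·log₂(1/100) = 0.06644
  -P(5)·log₂(P(5)) = -(1/100)·log₂(1/100) = 0.06644
H(P) = 0.06644 + 0.06644 + 0.05654 + 0.06644 + 0.06644 = 0.32230 bits

log₂(5) = 2.32193 bits

D_KL(P||U) = 2.32193 - 0.32230 = 1.99963 ≈ 1.9996 bits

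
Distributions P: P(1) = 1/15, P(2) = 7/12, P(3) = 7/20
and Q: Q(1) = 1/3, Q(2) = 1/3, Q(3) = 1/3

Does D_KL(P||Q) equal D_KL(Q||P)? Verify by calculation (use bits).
D_KL(P||Q) = 0.3408 bits, D_KL(Q||P) = 0.4814 bits. No — D_KL(P||Q) ≠ D_KL(Q||P) for this pair.

D_KL(P||Q) = Σ P(x) log₂(P(x)/Q(x))

Computing term by term:
  P(1)·log₂(P(1)/Q(1)) = (1/15)·log₂((1/15)/(1/3)) = -0.15480
  P(2)·log₂(P(2)/Q(2)) = (7/12)·log₂((7/12)/(1/3)) = 0.47096
  P(3)·log₂(P(3)/Q(3)) = (7/20)·log₂((7/20)/(1/3)) = 0.02464

D_KL(P||Q) = -0.15480 + 0.47096 + 0.02464 = 0.34080 ≈ 0.3408 bits

D_KL(Q||P) = Σ Q(x) log₂(Q(x)/P(x))

Computing term by term:
  Q(1)·log₂(Q(1)/P(1)) = (1/3)·log₂((1/3)/(1/15)) = 0.77398
  Q(2)·log₂(Q(2)/P(2)) = (1/3)·log₂((1/3)/(7/12)) = -0.26912
  Q(3)·log₂(Q(3)/P(3)) = (1/3)·log₂((1/3)/(7/20)) = -0.02346

D_KL(Q||P) = 0.77398 - 0.26912 - 0.02346 = 0.48140 ≈ 0.4814 bits

These are NOT equal (difference: 0.1406 bits). KL divergence is asymmetric: D_KL(P||Q) ≠ D_KL(Q||P) in general.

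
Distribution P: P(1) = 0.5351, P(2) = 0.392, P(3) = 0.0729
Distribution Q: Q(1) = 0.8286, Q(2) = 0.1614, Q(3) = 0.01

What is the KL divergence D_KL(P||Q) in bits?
0.3732 bits

D_KL(P||Q) = Σ P(x) log₂(P(x)/Q(x))

Computing term by term:
  P(1)·log₂(P(1)/Q(1)) = 0.5351·log₂(0.5351/0.8286) = -0.33758
  P(2)·log₂(P(2)/Q(2)) = 0.392·log₂(0.392/0.1614) = 0.50184
  P(3)·log₂(P(3)/Q(3)) = 0.0729·log₂(0.0729/0.01) = 0.20893

D_KL(P||Q) = -0.33758 + 0.50184 + 0.20893 = 0.37319 ≈ 0.3732 bits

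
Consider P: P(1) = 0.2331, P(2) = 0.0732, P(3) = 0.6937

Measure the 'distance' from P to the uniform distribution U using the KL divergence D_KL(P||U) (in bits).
0.4531 bits

U(i) = 1/3 for all i

D_KL(P||U) = Σ P(x) log₂(P(x) / (1/3))
           = Σ P(x) log₂(P(x)) + log₂(3)
           = log₂(3) - H(P)

H(P) = -Σ P(x) log₂(P(x)):
  -P(1)·log₂(P(1)) = -(0.2331)·log₂(0.2331) = 0.48974
  -P(2)·log₂(P(2)) = -(0.0732)·log₂(0.0732) = 0.27611
  -P(3)·log₂(P(3)) = -(0.6937)·log₂(0.6937) = 0.36601
H(P) = 0.48974 + 0.27611 + 0.36601 = 1.13186 bits

log₂(3) = 1.58496 bits

D_KL(P||U) = 1.58496 - 1.13186 = 0.45310 ≈ 0.4531 bits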